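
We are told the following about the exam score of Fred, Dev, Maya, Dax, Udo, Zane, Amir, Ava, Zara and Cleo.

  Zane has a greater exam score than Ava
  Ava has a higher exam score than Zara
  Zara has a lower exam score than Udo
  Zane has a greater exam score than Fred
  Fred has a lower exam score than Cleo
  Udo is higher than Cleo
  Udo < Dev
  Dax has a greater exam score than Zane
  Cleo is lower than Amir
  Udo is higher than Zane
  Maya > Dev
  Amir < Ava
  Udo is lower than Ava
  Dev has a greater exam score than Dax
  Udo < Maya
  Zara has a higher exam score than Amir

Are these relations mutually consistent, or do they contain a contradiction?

We have Zane < Udo stated directly, yet also Udo < Ava < Zane by chaining the others — so Udo < Zane. Contradiction.

inconsistent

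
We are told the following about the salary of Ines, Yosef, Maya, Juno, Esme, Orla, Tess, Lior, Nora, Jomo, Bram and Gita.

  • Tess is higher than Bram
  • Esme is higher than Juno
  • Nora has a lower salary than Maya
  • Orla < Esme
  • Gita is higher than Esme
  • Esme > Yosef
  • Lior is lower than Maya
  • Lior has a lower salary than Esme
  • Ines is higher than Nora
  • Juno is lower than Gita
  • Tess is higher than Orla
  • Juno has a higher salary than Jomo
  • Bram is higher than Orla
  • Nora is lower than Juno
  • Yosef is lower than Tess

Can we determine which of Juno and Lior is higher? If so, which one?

Following every chain through Lior: above Lior we get Maya, Esme, Gita.
Juno is not reached, and no chain runs the other way from Juno to Lior.
So the given relations leave the order of Lior and Juno undetermined.

undetermined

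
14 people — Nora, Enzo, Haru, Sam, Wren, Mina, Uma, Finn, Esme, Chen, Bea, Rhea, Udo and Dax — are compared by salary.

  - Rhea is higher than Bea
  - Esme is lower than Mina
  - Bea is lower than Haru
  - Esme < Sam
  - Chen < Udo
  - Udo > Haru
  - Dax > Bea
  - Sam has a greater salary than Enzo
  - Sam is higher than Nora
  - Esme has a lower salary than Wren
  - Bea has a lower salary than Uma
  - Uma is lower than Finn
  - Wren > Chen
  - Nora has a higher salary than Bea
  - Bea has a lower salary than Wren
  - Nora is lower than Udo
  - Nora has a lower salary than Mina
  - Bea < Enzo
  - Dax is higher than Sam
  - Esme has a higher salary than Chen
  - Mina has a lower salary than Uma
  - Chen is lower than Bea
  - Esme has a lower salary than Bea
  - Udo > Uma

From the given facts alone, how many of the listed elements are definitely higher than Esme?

12

Directly above Esme: Bea, Mina, Wren, Sam.
One step further: Enzo, Nora, Uma, Haru, Rhea, Dax (10 so far).
One step further: Finn, Udo (12 so far).
No other element is forced above Esme by the given relations, so the count is 12.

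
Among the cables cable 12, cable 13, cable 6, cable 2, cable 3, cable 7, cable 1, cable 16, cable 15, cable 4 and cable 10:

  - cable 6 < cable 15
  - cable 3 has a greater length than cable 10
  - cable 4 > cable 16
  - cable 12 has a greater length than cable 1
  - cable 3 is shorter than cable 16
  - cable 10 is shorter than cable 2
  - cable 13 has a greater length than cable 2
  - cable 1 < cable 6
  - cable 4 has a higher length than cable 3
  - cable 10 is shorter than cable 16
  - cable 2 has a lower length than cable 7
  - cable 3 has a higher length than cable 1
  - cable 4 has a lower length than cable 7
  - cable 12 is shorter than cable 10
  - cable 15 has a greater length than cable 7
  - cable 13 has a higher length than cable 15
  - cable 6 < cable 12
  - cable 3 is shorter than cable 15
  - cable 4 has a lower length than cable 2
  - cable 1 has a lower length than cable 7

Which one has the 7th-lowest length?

cable 4

Chaining the given pairs: cable 1 < cable 6 < cable 12 < cable 10 < cable 3 < cable 16 < cable 4 < cable 2 < cable 7 < cable 15 < cable 13.
The 7th smallest is cable 4.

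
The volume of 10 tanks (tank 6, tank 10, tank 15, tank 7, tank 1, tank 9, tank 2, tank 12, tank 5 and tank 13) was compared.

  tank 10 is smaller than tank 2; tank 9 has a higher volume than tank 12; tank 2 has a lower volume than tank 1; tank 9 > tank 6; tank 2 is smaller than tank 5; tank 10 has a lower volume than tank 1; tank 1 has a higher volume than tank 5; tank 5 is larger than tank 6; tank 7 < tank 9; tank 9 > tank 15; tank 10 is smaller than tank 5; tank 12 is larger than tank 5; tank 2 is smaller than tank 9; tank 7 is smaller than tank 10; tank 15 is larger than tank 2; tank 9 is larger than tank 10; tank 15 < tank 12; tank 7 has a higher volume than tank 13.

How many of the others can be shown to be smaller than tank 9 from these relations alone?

From tank 9 the given relations immediately reach tank 7, tank 10, tank 2, tank 6, tank 15, tank 12.
From those, tank 13, tank 5 — 8 in total.
No other element is forced below tank 9 by the given relations, so the count is 8.

8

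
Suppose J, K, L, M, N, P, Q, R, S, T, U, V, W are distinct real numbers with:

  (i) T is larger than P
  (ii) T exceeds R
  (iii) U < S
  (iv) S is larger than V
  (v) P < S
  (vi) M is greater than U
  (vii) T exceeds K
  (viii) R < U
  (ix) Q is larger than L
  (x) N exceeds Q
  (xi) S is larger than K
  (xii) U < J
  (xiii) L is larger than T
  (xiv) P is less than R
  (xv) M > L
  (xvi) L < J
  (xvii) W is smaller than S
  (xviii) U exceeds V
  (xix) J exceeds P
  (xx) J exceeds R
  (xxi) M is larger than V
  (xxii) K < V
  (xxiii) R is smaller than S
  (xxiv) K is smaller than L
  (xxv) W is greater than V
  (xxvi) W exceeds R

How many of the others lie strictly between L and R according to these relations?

1

Chaining upward from R reaches: T, U, W, J, M, S, Q, N.
Chaining downward from L reaches: P, K, T.
Strictly between R and L are those in both lists: T — 1 element.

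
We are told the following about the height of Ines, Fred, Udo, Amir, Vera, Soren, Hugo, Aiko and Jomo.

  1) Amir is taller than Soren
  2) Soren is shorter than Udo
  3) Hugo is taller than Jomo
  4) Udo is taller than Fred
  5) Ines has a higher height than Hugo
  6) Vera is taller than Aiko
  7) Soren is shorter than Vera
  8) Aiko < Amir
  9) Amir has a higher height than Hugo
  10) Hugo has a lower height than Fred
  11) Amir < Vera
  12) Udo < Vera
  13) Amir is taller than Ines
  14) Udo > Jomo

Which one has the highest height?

Chaining downward from Vera: directly below it, Aiko, Soren, Amir, Udo; then Jomo, Hugo, Fred, Ines.
That covers every other element, and nothing is given above Vera, so Vera is the highest height.

Vera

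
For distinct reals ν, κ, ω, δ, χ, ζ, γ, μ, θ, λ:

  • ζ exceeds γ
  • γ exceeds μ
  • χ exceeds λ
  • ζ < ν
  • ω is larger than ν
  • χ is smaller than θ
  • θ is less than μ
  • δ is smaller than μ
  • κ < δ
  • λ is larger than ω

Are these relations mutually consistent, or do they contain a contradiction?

We have θ < μ stated directly, yet also μ < γ < ζ < ν < ω < λ < χ < θ by chaining the others — so μ < θ. Contradiction.

inconsistent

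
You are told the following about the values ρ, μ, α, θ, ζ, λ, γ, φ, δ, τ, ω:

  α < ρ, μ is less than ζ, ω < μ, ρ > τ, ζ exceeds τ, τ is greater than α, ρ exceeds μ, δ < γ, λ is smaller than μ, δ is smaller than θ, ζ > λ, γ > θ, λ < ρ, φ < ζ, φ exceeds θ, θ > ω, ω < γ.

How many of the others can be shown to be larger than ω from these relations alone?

6

From ω the given relations immediately reach θ, γ, μ.
From those, φ, ρ, ζ — 6 in total.
Nothing else is reachable above ω; 6 in all.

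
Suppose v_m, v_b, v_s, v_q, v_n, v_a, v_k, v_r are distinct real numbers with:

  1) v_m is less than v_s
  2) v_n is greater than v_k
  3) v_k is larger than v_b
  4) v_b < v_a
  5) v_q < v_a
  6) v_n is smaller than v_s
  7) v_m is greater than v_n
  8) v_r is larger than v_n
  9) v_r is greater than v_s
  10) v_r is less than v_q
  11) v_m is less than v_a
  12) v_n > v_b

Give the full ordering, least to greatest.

v_b < v_k < v_n < v_m < v_s < v_r < v_q < v_a

The consecutive links are each given: v_b < v_k; v_k < v_n; v_n < v_m; v_m < v_s; v_s < v_r; v_r < v_q; v_q < v_a.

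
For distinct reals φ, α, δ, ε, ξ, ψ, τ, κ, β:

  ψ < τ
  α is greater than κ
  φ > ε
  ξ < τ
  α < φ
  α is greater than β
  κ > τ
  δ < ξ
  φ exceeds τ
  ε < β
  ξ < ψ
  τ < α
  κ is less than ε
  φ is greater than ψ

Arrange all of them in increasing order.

The consecutive links are each given: δ < ξ; ξ < ψ; ψ < τ; τ < κ; κ < ε; ε < β; β < α; α < φ.

δ < ξ < ψ < τ < κ < ε < β < α < φ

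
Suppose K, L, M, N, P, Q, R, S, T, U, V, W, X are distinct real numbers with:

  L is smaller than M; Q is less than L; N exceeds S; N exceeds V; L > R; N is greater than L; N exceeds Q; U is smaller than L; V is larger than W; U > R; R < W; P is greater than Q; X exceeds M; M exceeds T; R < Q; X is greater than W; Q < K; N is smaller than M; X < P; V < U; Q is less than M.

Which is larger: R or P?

P

R < W and W < V give R < V.
Then V < U extends the chain to U.
With U < L: R < W < V < U < L.
With L < N: R < W < V < U < L < N.
With N < M: R < W < V < U < L < N < M.
With M < X: R < W < V < U < L < N < M < X.
Then X < P extends the chain to P.
So R < P; P is the larger of the two.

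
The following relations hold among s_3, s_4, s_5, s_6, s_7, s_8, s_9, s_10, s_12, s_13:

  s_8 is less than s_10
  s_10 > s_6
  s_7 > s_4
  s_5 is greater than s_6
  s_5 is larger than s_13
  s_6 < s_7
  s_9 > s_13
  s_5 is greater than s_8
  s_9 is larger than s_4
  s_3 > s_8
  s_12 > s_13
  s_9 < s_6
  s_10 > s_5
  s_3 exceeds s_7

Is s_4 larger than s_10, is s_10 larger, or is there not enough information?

s_10

The relevant relations are s_4 < s_9; s_9 < s_6; s_6 < s_5; s_5 < s_10.
Together: s_4 < s_9 < s_6 < s_5 < s_10.
So s_10 is larger.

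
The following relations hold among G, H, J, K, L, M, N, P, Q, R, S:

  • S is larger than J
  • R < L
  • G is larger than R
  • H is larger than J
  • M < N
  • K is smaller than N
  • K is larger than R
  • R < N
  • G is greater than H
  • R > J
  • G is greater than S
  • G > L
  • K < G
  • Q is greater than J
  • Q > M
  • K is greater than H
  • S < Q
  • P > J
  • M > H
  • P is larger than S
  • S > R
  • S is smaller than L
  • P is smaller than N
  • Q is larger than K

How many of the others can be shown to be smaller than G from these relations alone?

6

The elements the relations force below G are J, R, S, H, K, L — no chain reaches any other.
That is 6.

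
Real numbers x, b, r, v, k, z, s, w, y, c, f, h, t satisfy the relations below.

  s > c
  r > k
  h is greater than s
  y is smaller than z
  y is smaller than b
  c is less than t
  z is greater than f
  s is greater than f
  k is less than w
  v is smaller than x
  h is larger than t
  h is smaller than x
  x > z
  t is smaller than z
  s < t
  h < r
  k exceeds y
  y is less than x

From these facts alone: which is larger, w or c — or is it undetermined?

undetermined

Following every chain through c: above c we get s, t, h, z, r, x.
w is not reached, and no chain runs the other way from w to c.
So the given relations leave the order of c and w undetermined.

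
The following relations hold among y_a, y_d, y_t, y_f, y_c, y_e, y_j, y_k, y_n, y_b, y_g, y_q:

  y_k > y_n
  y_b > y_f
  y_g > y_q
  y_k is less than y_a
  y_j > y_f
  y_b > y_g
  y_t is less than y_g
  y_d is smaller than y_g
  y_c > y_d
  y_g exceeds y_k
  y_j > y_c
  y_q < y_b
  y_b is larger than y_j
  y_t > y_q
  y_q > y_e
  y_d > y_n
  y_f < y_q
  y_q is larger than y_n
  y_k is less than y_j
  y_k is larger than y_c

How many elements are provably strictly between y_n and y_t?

1

The relations place y_n below y_t. An element lies strictly between them when it is forced above y_n and also forced below y_t.
Above y_n: {y_d, y_c, y_k, y_a, y_j, y_q, y_g, y_b}. Below y_t: {y_f, y_e, y_q}.
Intersection: {y_q} — 1.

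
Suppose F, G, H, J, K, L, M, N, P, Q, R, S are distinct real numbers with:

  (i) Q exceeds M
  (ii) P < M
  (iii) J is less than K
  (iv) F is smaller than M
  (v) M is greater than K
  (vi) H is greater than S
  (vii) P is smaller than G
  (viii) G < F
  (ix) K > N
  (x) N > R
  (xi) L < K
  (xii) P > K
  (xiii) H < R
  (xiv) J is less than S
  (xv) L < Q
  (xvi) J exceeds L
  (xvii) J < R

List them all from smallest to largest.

The consecutive links are each given: L < J; J < S; S < H; H < R; R < N; N < K; K < P; P < G; G < F; F < M; M < Q.

L < J < S < H < R < N < K < P < G < F < M < Q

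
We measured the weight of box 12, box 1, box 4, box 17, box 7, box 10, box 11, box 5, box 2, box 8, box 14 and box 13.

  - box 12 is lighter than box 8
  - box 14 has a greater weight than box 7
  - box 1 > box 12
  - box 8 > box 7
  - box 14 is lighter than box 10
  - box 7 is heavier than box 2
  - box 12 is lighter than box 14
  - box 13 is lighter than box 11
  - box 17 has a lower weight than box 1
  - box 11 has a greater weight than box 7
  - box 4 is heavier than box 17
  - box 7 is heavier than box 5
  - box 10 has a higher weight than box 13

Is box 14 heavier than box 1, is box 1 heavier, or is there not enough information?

undetermined

Following every chain through box 14: above box 14 we get box 10; below box 14 we get box 12, box 5, box 2, box 7.
box 1 is not reached, and no chain runs the other way from box 1 to box 14.
So the given relations leave the order of box 14 and box 1 undetermined.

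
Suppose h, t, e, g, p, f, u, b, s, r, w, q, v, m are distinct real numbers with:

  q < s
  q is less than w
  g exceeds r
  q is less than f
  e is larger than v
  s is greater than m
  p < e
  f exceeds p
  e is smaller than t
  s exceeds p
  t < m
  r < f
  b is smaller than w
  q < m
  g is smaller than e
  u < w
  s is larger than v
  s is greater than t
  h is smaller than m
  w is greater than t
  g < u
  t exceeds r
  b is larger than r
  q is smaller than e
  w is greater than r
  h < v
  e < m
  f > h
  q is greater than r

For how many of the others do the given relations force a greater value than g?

From g the given relations immediately reach e, u.
From those, t, m, w — 5 in total.
From those, s — 6 in total.
No other element is forced above g by the given relations, so the count is 6.

6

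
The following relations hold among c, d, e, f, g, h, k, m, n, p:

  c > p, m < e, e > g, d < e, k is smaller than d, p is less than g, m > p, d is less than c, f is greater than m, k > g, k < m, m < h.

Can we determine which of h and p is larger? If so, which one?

The relevant relations are p < g; g < k; k < m; m < h.
Chaining these gives p < g < k < m < h.
So h is larger.

h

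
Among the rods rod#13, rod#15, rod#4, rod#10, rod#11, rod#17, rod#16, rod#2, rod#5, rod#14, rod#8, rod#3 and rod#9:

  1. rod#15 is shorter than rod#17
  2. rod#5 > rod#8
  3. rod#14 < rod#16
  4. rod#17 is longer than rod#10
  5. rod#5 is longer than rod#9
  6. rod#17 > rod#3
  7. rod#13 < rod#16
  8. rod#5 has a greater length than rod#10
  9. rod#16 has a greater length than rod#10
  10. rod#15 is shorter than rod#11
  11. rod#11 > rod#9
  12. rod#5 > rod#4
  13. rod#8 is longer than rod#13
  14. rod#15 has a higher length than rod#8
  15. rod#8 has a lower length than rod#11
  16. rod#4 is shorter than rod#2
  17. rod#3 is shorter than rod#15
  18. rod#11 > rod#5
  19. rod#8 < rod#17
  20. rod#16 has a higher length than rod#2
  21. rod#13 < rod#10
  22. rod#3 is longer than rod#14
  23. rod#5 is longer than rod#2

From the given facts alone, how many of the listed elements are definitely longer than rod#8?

From rod#8 the given relations immediately reach rod#5, rod#15, rod#11, rod#17.
No other element is forced above rod#8 by the given relations, so the count is 4.

4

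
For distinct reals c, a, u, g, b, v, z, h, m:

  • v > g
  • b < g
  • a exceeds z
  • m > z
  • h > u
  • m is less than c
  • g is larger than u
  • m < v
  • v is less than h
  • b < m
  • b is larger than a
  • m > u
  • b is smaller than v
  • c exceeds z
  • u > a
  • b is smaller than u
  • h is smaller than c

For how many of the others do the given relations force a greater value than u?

Directly above u: m, g, h.
One step further: v, c (5 so far).
No other element is forced above u by the given relations, so the count is 5.

5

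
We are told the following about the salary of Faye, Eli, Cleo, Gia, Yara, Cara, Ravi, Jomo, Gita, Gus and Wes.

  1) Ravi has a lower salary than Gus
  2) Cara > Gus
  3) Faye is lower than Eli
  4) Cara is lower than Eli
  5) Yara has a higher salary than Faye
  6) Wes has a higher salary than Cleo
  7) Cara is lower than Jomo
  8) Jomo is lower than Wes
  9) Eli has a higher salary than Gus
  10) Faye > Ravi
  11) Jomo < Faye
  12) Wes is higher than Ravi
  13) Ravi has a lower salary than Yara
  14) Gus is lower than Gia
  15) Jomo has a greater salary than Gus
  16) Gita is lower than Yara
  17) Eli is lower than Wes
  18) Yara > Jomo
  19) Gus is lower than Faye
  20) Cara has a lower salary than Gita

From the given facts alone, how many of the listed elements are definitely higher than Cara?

6

From Cara the given relations immediately reach Jomo, Gita, Eli.
From those, Faye, Yara, Wes — 6 in total.
Nothing else is reachable above Cara; 6 in all.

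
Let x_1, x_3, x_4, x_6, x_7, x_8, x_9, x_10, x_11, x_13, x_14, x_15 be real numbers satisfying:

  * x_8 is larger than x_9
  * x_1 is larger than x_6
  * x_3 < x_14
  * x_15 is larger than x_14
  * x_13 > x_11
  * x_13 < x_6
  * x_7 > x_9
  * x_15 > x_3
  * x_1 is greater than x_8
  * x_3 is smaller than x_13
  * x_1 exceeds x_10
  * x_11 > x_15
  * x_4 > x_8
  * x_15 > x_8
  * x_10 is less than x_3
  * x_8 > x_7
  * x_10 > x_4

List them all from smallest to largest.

The consecutive links are each given: x_9 < x_7; x_7 < x_8; x_8 < x_4; x_4 < x_10; x_10 < x_3; x_3 < x_14; x_14 < x_15; x_15 < x_11; x_11 < x_13; x_13 < x_6; x_6 < x_1.

x_9 < x_7 < x_8 < x_4 < x_10 < x_3 < x_14 < x_15 < x_11 < x_13 < x_6 < x_1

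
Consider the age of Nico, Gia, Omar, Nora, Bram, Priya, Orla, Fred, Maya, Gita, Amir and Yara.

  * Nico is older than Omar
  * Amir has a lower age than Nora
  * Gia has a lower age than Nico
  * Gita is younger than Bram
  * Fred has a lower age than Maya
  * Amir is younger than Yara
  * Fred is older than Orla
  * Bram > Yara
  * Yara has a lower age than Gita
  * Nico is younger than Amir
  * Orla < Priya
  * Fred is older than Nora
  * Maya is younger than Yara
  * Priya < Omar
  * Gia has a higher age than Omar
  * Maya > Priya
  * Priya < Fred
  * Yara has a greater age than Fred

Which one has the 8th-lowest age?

Chaining the given pairs: Orla < Priya < Omar < Gia < Nico < Amir < Nora < Fred < Maya < Yara < Gita < Bram.
The 8th smallest is Fred.

Fred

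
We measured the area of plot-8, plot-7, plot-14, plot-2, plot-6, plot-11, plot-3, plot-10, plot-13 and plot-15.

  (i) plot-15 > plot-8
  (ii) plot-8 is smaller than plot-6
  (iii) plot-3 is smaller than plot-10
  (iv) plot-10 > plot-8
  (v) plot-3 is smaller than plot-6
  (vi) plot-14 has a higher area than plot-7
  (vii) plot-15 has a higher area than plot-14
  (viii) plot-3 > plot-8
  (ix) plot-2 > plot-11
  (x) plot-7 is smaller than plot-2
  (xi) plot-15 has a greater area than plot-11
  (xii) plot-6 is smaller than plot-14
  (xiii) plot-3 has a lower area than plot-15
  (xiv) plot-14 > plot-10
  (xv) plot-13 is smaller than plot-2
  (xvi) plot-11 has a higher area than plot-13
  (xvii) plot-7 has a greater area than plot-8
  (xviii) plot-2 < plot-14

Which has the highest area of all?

Chaining downward from plot-15: directly below it, plot-8, plot-3, plot-11, plot-14; then plot-6, plot-10, plot-13, plot-7, plot-2.
That covers every other element, and nothing is given above plot-15, so plot-15 is the highest area.

plot-15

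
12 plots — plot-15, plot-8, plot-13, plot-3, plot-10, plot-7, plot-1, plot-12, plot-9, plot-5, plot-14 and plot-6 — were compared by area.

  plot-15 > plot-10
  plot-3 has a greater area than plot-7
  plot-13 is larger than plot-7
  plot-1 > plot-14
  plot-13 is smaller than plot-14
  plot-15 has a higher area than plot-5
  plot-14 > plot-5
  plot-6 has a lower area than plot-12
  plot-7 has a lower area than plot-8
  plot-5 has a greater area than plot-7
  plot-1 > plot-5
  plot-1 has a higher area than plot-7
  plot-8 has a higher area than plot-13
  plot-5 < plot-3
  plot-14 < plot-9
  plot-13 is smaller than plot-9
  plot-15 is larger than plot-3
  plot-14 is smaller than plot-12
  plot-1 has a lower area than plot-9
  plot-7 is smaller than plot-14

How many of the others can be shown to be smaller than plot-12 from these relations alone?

5

Directly below plot-12: plot-6, plot-14.
One step further: plot-7, plot-5, plot-13 (5 so far).
No other element is forced below plot-12 by the given relations, so the count is 5.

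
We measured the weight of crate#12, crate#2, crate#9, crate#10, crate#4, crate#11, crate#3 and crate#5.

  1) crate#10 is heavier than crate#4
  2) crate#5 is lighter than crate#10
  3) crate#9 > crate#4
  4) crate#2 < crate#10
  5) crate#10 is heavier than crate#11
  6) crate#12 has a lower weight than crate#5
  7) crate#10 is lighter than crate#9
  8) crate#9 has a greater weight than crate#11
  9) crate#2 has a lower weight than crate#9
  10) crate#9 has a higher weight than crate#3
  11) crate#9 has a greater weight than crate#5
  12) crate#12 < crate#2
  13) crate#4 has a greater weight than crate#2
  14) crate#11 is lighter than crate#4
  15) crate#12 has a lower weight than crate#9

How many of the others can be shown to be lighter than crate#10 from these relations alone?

From crate#10 the given relations immediately reach crate#11, crate#5, crate#2, crate#4.
From those, crate#12 — 5 in total.
No other element is forced below crate#10 by the given relations, so the count is 5.

5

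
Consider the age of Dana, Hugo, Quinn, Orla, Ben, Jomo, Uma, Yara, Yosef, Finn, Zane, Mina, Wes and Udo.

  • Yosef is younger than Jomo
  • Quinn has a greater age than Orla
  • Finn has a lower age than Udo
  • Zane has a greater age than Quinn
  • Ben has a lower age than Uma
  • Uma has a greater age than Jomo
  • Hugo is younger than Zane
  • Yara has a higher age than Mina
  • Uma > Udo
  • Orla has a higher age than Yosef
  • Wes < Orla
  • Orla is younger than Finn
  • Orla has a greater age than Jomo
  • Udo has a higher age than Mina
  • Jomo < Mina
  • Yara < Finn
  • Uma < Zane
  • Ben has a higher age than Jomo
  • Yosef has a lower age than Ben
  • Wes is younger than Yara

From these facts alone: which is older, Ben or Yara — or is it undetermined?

undetermined

Following every chain through Ben: above Ben we get Uma, Zane; below Ben we get Yosef, Jomo.
Yara is not reached, and no chain runs the other way from Yara to Ben.
So the given relations leave the order of Ben and Yara undetermined.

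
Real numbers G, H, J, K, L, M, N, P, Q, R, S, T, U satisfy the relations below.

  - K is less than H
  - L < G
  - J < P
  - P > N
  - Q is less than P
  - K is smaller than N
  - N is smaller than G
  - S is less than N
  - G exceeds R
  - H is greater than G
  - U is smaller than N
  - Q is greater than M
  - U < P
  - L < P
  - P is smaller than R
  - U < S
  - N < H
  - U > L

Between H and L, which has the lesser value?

L

Link the given pairs in sequence: L < U; U < S; S < N; N < P; P < R; R < G; G < H.
Together: L < U < S < N < P < R < G < H.
So L < H; L is the smaller of the two.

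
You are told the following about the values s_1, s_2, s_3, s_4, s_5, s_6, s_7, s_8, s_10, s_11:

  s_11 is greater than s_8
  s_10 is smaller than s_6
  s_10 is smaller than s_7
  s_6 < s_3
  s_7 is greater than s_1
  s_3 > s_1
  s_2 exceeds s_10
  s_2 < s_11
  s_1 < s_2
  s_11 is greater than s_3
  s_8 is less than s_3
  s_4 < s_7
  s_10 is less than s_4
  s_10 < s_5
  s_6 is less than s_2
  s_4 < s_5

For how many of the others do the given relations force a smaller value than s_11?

6

From s_11 the given relations immediately reach s_8, s_2, s_3.
From those, s_10, s_1, s_6 — 6 in total.
No other element is forced below s_11 by the given relations, so the count is 6.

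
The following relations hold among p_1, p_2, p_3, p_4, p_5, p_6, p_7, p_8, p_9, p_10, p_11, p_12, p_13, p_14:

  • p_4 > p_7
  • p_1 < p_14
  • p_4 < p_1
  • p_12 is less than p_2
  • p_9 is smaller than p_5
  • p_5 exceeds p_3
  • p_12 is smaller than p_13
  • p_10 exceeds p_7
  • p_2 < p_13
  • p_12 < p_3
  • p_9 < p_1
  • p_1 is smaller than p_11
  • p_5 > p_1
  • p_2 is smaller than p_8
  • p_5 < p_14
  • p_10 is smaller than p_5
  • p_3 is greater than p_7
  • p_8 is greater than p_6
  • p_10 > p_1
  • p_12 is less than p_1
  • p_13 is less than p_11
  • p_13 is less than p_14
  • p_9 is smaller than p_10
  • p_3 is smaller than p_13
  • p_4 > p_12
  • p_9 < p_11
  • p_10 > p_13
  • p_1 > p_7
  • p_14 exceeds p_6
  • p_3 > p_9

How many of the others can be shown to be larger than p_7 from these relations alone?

8

Directly above p_7: p_3, p_4, p_1, p_10.
One step further: p_13, p_5, p_11, p_14 (8 so far).
Nothing else is reachable above p_7; 8 in all.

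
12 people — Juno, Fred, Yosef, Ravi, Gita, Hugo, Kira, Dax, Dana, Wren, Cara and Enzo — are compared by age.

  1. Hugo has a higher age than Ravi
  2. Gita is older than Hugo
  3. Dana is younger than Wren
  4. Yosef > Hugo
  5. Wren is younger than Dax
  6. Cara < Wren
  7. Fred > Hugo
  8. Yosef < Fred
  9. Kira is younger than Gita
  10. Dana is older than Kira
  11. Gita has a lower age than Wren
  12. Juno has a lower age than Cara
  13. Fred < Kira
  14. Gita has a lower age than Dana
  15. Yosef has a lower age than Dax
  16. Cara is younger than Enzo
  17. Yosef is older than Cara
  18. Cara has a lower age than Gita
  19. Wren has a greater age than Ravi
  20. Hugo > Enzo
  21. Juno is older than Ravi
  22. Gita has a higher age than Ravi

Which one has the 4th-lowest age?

Enzo

The consecutive relations fix a unique order: Ravi < Juno < Cara < Enzo < Hugo < Yosef < Fred < Kira < Gita < Dana < Wren < Dax.
Counting 4 from the smallest end gives Enzo.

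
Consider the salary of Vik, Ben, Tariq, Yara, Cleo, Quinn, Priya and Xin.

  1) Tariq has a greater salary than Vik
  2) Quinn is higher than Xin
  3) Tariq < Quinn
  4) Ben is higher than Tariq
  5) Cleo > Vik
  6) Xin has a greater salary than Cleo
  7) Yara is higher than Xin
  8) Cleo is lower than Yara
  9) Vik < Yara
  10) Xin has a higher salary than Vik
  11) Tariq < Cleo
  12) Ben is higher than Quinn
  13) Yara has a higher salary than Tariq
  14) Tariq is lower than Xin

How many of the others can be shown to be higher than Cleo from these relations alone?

4

From Cleo the given relations immediately reach Xin, Yara.
From those, Quinn — 3 in total.
From those, Ben — 4 in total.
No other element is forced above Cleo by the given relations, so the count is 4.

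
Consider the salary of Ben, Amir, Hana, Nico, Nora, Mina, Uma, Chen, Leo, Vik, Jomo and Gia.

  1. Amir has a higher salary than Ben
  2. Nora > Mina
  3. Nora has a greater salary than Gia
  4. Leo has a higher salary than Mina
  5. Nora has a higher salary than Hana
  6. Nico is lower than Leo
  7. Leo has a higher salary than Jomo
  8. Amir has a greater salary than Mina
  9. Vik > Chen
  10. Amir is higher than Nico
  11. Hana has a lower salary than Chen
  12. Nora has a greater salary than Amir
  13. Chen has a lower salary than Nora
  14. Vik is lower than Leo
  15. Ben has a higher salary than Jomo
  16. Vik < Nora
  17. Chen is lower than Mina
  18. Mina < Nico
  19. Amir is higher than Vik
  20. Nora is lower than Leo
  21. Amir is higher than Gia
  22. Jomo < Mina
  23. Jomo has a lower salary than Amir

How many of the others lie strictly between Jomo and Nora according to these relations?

Chaining upward from Jomo reaches: Ben, Mina, Nico, Amir, Leo.
Chaining downward from Nora reaches: Gia, Hana, Ben, Chen, Mina, Nico, Vik, Amir.
Strictly between Jomo and Nora are those in both lists: Ben, Mina, Nico, Amir — 4 elements.

4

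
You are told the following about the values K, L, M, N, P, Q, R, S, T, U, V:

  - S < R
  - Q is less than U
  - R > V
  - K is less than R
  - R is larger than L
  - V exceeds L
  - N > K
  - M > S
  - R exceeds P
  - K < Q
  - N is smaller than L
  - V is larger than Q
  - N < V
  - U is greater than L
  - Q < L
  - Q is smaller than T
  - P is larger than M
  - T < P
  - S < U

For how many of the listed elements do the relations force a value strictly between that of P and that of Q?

1

The relations place Q below P. An element lies strictly between them when it is forced above Q and also forced below P.
Above Q: {T, L, V, U, R}. Below P: {K, T, S, M}.
Intersection: {T} — 1.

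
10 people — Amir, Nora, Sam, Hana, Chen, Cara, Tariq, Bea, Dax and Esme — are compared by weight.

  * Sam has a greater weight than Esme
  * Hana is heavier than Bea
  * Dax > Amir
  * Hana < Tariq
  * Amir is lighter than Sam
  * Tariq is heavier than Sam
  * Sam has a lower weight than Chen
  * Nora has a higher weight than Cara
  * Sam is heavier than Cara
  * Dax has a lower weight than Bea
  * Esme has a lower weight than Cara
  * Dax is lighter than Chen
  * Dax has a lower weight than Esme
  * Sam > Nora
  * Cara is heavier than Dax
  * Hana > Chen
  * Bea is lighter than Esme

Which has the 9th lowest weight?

Piecing the relations together gives one ordering: Amir < Dax < Bea < Esme < Cara < Nora < Sam < Chen < Hana < Tariq.
The 9th smallest is Hana.

Hana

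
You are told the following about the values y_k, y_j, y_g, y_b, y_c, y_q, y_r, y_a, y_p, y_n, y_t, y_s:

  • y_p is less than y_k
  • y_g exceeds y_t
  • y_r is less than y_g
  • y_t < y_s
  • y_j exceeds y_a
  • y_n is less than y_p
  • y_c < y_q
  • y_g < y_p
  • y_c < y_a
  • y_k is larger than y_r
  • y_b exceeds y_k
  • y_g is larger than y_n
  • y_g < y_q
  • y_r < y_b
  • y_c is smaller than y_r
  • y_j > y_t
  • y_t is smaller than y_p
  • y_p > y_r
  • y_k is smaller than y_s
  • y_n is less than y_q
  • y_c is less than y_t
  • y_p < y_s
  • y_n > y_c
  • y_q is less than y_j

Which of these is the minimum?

Chaining upward from y_c: directly above it, y_t, y_n, y_r, y_a, y_q; then y_g, y_p, y_k, y_s, y_b, y_j.
That covers every other element, and nothing is given below y_c, so y_c is the minimum.

y_c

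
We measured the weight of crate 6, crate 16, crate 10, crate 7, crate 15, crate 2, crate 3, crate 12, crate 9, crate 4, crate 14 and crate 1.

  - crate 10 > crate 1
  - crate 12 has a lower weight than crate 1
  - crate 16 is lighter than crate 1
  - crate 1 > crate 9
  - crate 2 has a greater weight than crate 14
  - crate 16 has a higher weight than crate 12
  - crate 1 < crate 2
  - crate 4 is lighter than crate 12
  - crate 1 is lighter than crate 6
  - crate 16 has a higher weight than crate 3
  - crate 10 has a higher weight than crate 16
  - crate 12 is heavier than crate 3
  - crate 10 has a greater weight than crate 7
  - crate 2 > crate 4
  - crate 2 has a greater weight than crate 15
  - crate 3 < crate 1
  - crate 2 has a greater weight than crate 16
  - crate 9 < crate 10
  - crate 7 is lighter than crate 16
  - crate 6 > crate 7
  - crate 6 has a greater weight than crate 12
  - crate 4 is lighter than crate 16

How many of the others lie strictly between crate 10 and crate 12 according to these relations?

Chaining upward from crate 12 reaches: crate 16, crate 1, crate 2, crate 6.
Chaining downward from crate 10 reaches: crate 4, crate 3, crate 9, crate 7, crate 16, crate 1.
Strictly between crate 12 and crate 10 are those in both lists: crate 16, crate 1 — 2 elements.

2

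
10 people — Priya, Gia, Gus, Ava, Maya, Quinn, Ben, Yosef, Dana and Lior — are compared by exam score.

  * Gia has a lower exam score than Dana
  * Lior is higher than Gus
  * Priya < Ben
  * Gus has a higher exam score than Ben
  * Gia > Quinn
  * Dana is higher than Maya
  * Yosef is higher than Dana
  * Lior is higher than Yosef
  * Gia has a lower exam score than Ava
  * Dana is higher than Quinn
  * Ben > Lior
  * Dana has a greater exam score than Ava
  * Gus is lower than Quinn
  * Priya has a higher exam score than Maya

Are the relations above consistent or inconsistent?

We have Lior < Ben stated directly, yet also Ben < Gus < Quinn < Gia < Ava < Dana < Yosef < Lior by chaining the others — so Ben < Lior. Contradiction.

inconsistent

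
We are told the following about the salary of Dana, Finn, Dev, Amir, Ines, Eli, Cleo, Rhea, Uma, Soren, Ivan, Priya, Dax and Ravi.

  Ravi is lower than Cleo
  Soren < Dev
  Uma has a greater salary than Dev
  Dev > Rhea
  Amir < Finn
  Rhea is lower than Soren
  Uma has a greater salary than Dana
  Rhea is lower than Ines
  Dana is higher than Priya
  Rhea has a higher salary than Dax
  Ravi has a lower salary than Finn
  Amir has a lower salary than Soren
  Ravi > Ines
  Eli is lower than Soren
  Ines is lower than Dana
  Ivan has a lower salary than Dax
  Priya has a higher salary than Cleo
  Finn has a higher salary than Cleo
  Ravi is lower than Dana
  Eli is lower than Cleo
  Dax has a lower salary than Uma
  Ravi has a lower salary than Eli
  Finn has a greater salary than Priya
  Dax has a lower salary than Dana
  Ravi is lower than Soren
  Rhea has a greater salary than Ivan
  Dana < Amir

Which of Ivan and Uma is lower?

Ivan < Dax and Dax < Rhea give Ivan < Rhea.
With Rhea < Ines: Ivan < Dax < Rhea < Ines.
With Ines < Ravi: Ivan < Dax < Rhea < Ines < Ravi.
Then Ravi < Eli extends the chain to Eli.
Then Eli < Cleo extends the chain to Cleo.
With Cleo < Priya: Ivan < Dax < Rhea < Ines < Ravi < Eli < Cleo < Priya.
With Priya < Dana: Ivan < Dax < Rhea < Ines < Ravi < Eli < Cleo < Priya < Dana.
With Dana < Amir: Ivan < Dax < Rhea < Ines < Ravi < Eli < Cleo < Priya < Dana < Amir.
With Amir < Soren: Ivan < Dax < Rhea < Ines < Ravi < Eli < Cleo < Priya < Dana < Amir < Soren.
Then Soren < Dev extends the chain to Dev.
With Dev < Uma: Ivan < Dax < Rhea < Ines < Ravi < Eli < Cleo < Priya < Dana < Amir < Soren < Dev < Uma.
So Ivan < Uma; Ivan is the lower of the two.

Ivan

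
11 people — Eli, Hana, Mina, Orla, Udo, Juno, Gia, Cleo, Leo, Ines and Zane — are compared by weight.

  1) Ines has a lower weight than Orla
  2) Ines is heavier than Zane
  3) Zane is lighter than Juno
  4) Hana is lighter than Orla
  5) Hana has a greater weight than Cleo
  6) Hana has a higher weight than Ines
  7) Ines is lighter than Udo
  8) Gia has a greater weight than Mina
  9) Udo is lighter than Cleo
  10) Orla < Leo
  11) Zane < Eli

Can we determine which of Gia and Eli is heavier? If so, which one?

undetermined

Following every chain through Gia: below Gia we get Mina.
Eli is not reached, and no chain runs the other way from Eli to Gia.
So the given relations leave the order of Gia and Eli undetermined.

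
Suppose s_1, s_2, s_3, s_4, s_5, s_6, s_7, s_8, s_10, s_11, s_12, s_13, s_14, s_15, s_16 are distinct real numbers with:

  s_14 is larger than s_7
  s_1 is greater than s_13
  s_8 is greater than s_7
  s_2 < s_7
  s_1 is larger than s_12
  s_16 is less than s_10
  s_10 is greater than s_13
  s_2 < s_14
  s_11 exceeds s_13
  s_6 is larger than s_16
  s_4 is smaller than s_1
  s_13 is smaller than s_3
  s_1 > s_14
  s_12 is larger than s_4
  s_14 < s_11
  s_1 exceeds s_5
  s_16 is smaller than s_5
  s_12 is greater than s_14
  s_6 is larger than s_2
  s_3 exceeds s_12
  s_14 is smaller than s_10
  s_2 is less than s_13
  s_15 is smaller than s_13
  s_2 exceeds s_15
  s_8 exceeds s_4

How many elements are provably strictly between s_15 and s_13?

1

Chaining upward from s_15 reaches: s_2, s_7, s_14, s_10, s_12, s_3, s_6, s_8, s_11, s_1.
Chaining downward from s_13 reaches: s_2.
Strictly between s_15 and s_13 are those in both lists: s_2 — 1 element.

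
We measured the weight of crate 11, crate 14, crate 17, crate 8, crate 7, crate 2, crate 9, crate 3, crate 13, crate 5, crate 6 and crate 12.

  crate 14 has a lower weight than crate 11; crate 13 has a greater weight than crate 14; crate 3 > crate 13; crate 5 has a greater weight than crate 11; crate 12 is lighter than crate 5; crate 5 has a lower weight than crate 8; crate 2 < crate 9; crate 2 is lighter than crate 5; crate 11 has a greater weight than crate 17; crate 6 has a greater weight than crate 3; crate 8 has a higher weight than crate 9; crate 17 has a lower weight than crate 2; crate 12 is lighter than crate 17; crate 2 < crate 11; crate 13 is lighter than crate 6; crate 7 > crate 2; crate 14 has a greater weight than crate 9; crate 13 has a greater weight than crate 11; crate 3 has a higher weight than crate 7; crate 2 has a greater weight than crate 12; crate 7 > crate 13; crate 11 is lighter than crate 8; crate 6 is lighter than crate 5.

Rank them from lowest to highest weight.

Each adjacent pair is fixed by a given relation: crate 12 < crate 17; crate 17 < crate 2; crate 2 < crate 9; crate 9 < crate 14; crate 14 < crate 11; crate 11 < crate 13; crate 13 < crate 7; crate 7 < crate 3; crate 3 < crate 6; crate 6 < crate 5; crate 5 < crate 8. Chaining them end to end gives the full order.

crate 12 < crate 17 < crate 2 < crate 9 < crate 14 < crate 11 < crate 13 < crate 7 < crate 3 < crate 6 < crate 5 < crate 8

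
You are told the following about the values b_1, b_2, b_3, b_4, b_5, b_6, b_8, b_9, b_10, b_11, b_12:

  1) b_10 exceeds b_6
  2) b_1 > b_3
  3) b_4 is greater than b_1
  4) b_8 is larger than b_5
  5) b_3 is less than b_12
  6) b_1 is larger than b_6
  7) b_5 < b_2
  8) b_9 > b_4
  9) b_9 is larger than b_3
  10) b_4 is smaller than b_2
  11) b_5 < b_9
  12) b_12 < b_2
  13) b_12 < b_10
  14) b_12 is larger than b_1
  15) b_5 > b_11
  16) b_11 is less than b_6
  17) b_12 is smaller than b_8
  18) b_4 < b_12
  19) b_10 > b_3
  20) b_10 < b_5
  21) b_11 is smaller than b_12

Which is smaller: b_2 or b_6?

Link the given pairs in sequence: b_6 < b_1; b_1 < b_4; b_4 < b_12; b_12 < b_10; b_10 < b_5; b_5 < b_2.
Together: b_6 < b_1 < b_4 < b_12 < b_10 < b_5 < b_2.
So b_6 < b_2; b_6 is the smaller of the two.

b_6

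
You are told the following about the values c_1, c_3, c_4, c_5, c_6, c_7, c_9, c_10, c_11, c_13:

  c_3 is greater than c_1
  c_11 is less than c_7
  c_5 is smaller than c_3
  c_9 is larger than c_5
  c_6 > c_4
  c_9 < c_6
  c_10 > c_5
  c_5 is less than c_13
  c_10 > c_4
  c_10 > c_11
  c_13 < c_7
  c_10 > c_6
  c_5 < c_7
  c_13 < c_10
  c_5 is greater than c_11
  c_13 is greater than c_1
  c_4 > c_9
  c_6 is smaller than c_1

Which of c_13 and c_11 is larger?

c_11 < c_5 and c_5 < c_9 give c_11 < c_9.
With c_9 < c_4: c_11 < c_5 < c_9 < c_4.
Then c_4 < c_6 extends the chain to c_6.
Then c_6 < c_1 extends the chain to c_1.
With c_1 < c_13: c_11 < c_5 < c_9 < c_4 < c_6 < c_1 < c_13.
So c_11 < c_13; c_13 is the larger of the two.

c_13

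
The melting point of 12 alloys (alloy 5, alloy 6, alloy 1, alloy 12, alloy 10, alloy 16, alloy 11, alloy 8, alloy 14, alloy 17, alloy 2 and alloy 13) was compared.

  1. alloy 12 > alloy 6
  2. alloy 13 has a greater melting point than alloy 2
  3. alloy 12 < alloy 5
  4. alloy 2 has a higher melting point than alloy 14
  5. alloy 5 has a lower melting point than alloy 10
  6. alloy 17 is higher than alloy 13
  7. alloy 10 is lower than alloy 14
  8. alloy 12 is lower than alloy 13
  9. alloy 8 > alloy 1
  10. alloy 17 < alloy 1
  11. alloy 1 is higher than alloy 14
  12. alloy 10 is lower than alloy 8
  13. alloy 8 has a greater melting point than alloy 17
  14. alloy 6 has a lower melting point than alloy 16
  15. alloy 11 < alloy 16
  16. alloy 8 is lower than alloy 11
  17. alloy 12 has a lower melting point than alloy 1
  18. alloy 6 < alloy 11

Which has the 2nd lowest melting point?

The consecutive relations fix a unique order: alloy 6 < alloy 12 < alloy 5 < alloy 10 < alloy 14 < alloy 2 < alloy 13 < alloy 17 < alloy 1 < alloy 8 < alloy 11 < alloy 16.
Counting 2 from the smallest end gives alloy 12.

alloy 12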